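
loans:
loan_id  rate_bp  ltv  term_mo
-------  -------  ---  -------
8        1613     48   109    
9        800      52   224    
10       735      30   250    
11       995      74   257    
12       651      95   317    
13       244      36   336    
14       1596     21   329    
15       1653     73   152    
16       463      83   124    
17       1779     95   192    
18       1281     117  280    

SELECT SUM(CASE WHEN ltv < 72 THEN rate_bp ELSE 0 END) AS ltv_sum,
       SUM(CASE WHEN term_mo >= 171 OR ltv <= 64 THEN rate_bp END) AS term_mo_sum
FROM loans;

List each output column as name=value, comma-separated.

ltv_sum=4988, term_mo_sum=9694

[ltv_sum: ltv < 72]
loan_id=8: ✓ → 1613
loan_id=9: ✓ → 800
loan_id=10: ✓ → 735
loan_id=11: ✗
loan_id=12: ✗
loan_id=13: ✓ → 244
loan_id=14: ✓ → 1596
loan_id=15: ✗
loan_id=16: ✗
loan_id=17: ✗
loan_id=18: ✗
ltv_sum = 1613 + 800 + 735 + 244 + 1596 = 4988
—
[term_mo_sum: term_mo >= 171 OR ltv <= 64]
loan_id=8: ✓ → 1613
loan_id=9: ✓ → 800
loan_id=10: ✓ → 735
loan_id=11: ✓ → 995
loan_id=12: ✓ → 651
loan_id=13: ✓ → 244
loan_id=14: ✓ → 1596
loan_id=15: ✗
loan_id=16: ✗
loan_id=17: ✓ → 1779
loan_id=18: ✓ → 1281
term_mo_sum = 1613 + 800 + 735 + 995 + 651 + 244 + 1596 + 1779 + 1281 = 9694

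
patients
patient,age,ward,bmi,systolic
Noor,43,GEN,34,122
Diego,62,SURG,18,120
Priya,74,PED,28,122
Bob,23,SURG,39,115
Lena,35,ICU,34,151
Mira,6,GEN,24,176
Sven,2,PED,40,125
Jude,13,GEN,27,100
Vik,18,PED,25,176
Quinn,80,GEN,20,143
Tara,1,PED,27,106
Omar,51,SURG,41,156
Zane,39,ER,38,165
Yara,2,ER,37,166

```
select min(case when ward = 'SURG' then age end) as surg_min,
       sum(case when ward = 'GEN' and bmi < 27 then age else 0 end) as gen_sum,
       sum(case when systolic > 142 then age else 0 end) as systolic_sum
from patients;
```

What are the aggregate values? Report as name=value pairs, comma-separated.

surg_min=23, gen_sum=86, systolic_sum=231

[surg_min: ward = 'SURG']
patient=Noor: ✗
patient=Diego: ✓ → 62
patient=Priya: ✗
patient=Bob: ✓ → 23
patient=Lena: ✗
patient=Mira: ✗
patient=Sven: ✗
patient=Jude: ✗
patient=Vik: ✗
patient=Quinn: ✗
patient=Tara: ✗
patient=Omar: ✓ → 51
patient=Zane: ✗
patient=Yara: ✗
surg_min = MIN(62, 23, 51) = 23
—
[gen_sum: ward = 'GEN' and bmi < 27]
patient=Noor: ✗
patient=Diego: ✗
patient=Priya: ✗
patient=Bob: ✗
patient=Lena: ✗
patient=Mira: ✓ → 6
patient=Sven: ✗
patient=Jude: ✗
patient=Vik: ✗
patient=Quinn: ✓ → 80
patient=Tara: ✗
patient=Omar: ✗
patient=Zane: ✗
patient=Yara: ✗
gen_sum = 6 + 80 = 86
—
[systolic_sum: systolic > 142]
patient=Noor: ✗
patient=Diego: ✗
patient=Priya: ✗
patient=Bob: ✗
patient=Lena: ✓ → 35
patient=Mira: ✓ → 6
patient=Sven: ✗
patient=Jude: ✗
patient=Vik: ✓ → 18
patient=Quinn: ✓ → 80
patient=Tara: ✗
patient=Omar: ✓ → 51
patient=Zane: ✓ → 39
patient=Yara: ✓ → 2
systolic_sum = 35 + 6 + 18 + 80 + 51 + 39 + 2 = 231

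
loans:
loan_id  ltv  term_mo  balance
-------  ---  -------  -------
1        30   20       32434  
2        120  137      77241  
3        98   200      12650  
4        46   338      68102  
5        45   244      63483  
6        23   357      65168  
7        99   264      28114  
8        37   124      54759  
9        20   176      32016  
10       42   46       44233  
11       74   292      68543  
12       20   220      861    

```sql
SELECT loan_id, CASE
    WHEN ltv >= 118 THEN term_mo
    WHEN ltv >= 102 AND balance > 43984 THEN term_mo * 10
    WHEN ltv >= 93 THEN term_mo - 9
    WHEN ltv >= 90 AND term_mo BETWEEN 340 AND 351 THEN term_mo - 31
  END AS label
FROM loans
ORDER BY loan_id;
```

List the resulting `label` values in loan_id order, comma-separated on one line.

loan_id=1: (no match → NULL) → NULL
loan_id=2: ltv >= 118 → 137
loan_id=3: ltv >= 93 → 191
loan_id=4: (no match → NULL) → NULL
loan_id=5: (no match → NULL) → NULL
loan_id=6: (no match → NULL) → NULL
loan_id=7: ltv >= 93 → 255
loan_id=8: (no match → NULL) → NULL
loan_id=9: (no match → NULL) → NULL
loan_id=10: (no match → NULL) → NULL
loan_id=11: (no match → NULL) → NULL
loan_id=12: (no match → NULL) → NULL

NULL, 137, 191, NULL, NULL, NULL, 255, NULL, NULL, NULL, NULL, NULL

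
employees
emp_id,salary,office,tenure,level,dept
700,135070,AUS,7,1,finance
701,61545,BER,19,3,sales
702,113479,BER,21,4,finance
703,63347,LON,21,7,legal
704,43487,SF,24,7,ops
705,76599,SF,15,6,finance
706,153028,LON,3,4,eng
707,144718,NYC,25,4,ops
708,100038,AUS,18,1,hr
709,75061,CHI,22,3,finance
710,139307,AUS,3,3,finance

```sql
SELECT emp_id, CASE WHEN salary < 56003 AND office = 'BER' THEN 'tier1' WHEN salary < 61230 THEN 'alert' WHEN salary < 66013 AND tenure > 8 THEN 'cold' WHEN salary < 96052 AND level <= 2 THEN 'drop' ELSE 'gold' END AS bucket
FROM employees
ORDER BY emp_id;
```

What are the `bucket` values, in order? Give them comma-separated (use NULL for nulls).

emp_id=700: ELSE → gold
emp_id=701: salary < 66013 AND tenure > 8 → cold
emp_id=702: ELSE → gold
emp_id=703: salary < 66013 AND tenure > 8 → cold
emp_id=704: salary < 61230 → alert
emp_id=705: ELSE → gold
emp_id=706: ELSE → gold
emp_id=707: ELSE → gold
emp_id=708: ELSE → gold
emp_id=709: ELSE → gold
emp_id=710: ELSE → gold

gold, cold, gold, cold, alert, gold, gold, gold, gold, gold, gold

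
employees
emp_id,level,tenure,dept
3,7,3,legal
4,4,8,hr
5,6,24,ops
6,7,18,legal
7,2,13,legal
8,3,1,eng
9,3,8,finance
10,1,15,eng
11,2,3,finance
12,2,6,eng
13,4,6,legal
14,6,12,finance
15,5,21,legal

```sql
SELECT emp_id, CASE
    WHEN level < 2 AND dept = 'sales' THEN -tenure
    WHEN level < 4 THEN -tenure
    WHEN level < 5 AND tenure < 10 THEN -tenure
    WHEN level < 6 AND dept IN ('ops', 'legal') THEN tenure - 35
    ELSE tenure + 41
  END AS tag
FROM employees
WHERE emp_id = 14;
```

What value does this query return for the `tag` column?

53

emp_id = 14: level=6, tenure=12, dept=finance.
level < 2 AND dept = 'sales' → false
level < 4 → false
level < 5 AND tenure < 10 → false
level < 6 AND dept IN ('ops', 'legal') → false
No prior WHEN matched → ELSE → 53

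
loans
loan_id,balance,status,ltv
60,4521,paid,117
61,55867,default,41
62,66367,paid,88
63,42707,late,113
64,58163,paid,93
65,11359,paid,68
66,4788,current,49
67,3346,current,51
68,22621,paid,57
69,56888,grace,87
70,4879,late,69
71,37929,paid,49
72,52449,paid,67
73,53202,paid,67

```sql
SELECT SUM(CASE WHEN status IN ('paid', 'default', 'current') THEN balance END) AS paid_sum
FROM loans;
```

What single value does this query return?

370612

loan_id=60: ✓ → 4521
loan_id=61: ✓ → 55867
loan_id=62: ✓ → 66367
loan_id=63: ✗
loan_id=64: ✓ → 58163
loan_id=65: ✓ → 11359
loan_id=66: ✓ → 4788
loan_id=67: ✓ → 3346
loan_id=68: ✓ → 22621
loan_id=69: ✗
loan_id=70: ✗
loan_id=71: ✓ → 37929
loan_id=72: ✓ → 52449
loan_id=73: ✓ → 53202
paid_sum = 4521 + 55867 + 66367 + 58163 + 11359 + 4788 + 3346 + 22621 + 37929 + 52449 + 53202 = 370612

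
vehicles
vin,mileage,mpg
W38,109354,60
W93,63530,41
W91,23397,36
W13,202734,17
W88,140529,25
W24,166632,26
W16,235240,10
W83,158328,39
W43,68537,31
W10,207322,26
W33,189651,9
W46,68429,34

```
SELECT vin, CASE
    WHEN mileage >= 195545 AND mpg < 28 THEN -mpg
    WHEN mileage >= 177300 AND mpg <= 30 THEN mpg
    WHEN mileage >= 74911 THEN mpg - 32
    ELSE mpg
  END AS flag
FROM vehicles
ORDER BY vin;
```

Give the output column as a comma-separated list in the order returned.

-26, -17, -10, -6, 9, 28, 31, 34, 7, -7, 36, 41

vin=W10: mileage >= 195545 AND mpg < 28 → -26
vin=W13: mileage >= 195545 AND mpg < 28 → -17
vin=W16: mileage >= 195545 AND mpg < 28 → -10
vin=W24: mileage >= 74911 → -6
vin=W33: mileage >= 177300 AND mpg <= 30 → 9
vin=W38: mileage >= 74911 → 28
vin=W43: ELSE → 31
vin=W46: ELSE → 34
vin=W83: mileage >= 74911 → 7
vin=W88: mileage >= 74911 → -7
vin=W91: ELSE → 36
vin=W93: ELSE → 41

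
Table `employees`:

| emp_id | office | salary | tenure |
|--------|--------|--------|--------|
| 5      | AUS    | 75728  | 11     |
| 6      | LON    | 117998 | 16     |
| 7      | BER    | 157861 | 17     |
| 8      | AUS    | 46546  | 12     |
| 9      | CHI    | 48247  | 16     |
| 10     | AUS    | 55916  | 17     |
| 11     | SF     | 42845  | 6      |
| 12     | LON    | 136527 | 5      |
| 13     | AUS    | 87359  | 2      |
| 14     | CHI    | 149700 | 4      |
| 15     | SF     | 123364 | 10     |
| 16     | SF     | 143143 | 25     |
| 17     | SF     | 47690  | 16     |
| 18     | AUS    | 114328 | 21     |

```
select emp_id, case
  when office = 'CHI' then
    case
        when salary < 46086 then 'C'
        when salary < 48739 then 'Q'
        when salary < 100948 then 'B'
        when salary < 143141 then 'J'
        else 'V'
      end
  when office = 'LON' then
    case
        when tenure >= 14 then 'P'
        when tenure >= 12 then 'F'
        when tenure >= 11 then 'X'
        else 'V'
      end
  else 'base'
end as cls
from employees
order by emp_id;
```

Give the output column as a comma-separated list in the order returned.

base, P, base, base, Q, base, base, V, base, V, base, base, base, base

emp_id=5: office='AUS' → outer ELSE → base
emp_id=6: office='LON' → inner[tenure >= 14] → P
emp_id=7: office='BER' → outer ELSE → base
emp_id=8: office='AUS' → outer ELSE → base
emp_id=9: office='CHI' → inner[salary < 48739] → Q
emp_id=10: office='AUS' → outer ELSE → base
emp_id=11: office='SF' → outer ELSE → base
emp_id=12: office='LON' → inner[ELSE] → V
emp_id=13: office='AUS' → outer ELSE → base
emp_id=14: office='CHI' → inner[ELSE] → V
emp_id=15: office='SF' → outer ELSE → base
emp_id=16: office='SF' → outer ELSE → base
emp_id=17: office='SF' → outer ELSE → base
emp_id=18: office='AUS' → outer ELSE → base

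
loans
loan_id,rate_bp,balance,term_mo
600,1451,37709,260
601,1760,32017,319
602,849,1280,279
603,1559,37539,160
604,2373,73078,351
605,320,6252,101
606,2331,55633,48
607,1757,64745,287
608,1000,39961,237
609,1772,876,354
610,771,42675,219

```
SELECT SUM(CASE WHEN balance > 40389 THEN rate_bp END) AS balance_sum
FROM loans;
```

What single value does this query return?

7232

loan_id=600: ✗
loan_id=601: ✗
loan_id=602: ✗
loan_id=603: ✗
loan_id=604: ✓ → 2373
loan_id=605: ✗
loan_id=606: ✓ → 2331
loan_id=607: ✓ → 1757
loan_id=608: ✗
loan_id=609: ✗
loan_id=610: ✓ → 771
balance_sum = 2373 + 2331 + 1757 + 771 = 7232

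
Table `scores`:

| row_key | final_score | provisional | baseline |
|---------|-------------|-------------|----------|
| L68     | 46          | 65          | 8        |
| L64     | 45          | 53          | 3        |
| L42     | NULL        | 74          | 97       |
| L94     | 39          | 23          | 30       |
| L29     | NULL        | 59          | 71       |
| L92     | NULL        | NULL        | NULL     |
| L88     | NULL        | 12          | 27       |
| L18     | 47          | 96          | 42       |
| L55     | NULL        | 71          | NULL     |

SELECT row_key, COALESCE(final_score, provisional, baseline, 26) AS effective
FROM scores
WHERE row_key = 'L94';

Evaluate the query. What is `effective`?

39

row_key = L94: final_score=39, provisional=23, baseline=30.
final_score=39 → 39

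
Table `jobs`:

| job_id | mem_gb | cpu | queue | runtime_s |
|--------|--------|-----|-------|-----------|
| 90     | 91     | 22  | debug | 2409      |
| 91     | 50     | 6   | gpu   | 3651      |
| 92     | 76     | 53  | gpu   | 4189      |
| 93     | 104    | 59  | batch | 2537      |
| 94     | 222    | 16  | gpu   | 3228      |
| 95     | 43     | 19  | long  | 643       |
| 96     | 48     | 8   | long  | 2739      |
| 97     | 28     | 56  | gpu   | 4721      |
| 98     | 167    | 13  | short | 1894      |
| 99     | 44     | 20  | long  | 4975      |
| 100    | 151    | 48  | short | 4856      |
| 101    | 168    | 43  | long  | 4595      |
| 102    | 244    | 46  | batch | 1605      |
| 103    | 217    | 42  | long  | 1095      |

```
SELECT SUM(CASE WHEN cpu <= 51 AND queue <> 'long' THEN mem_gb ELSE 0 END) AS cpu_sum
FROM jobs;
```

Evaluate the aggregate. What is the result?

925

job_id=90: ✓ → 91
job_id=91: ✓ → 50
job_id=92: ✗
job_id=93: ✗
job_id=94: ✓ → 222
job_id=95: ✗
job_id=96: ✗
job_id=97: ✗
job_id=98: ✓ → 167
job_id=99: ✗
job_id=100: ✓ → 151
job_id=101: ✗
job_id=102: ✓ → 244
job_id=103: ✗
cpu_sum = 91 + 50 + 222 + 167 + 151 + 244 = 925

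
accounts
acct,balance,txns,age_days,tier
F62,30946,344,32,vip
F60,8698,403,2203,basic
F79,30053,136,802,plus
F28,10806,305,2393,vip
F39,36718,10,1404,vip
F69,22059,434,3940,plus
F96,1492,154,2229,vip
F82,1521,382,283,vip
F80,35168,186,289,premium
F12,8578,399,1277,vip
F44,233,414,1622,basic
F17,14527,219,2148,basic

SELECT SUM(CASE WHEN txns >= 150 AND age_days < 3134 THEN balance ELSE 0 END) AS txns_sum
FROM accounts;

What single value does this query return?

acct=F62: ✓ → 30946
acct=F60: ✓ → 8698
acct=F79: ✗
acct=F28: ✓ → 10806
acct=F39: ✗
acct=F69: ✗
acct=F96: ✓ → 1492
acct=F82: ✓ → 1521
acct=F80: ✓ → 35168
acct=F12: ✓ → 8578
acct=F44: ✓ → 233
acct=F17: ✓ → 14527
txns_sum = 30946 + 8698 + 10806 + 1492 + 1521 + 35168 + 8578 + 233 + 14527 = 111969

111969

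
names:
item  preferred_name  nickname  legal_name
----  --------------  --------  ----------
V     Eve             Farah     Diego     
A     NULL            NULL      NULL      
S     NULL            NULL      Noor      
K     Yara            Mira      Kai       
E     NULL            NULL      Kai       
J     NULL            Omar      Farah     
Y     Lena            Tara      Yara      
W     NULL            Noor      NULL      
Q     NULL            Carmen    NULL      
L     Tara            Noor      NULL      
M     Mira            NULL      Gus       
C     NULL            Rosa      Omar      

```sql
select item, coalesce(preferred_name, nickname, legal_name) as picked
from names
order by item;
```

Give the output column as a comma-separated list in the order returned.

NULL, Rosa, Kai, Omar, Yara, Tara, Mira, Carmen, Noor, Eve, Noor, Lena

item=A: preferred_name=NULL, nickname=NULL, legal_name=NULL (all NULL) → NULL
item=C: preferred_name=NULL, nickname=Rosa → Rosa
item=E: preferred_name=NULL, nickname=NULL, legal_name=Kai → Kai
item=J: preferred_name=NULL, nickname=Omar → Omar
item=K: preferred_name=Yara → Yara
item=L: preferred_name=Tara → Tara
item=M: preferred_name=Mira → Mira
item=Q: preferred_name=NULL, nickname=Carmen → Carmen
item=S: preferred_name=NULL, nickname=NULL, legal_name=Noor → Noor
item=V: preferred_name=Eve → Eve
item=W: preferred_name=NULL, nickname=Noor → Noor
item=Y: preferred_name=Lena → Lena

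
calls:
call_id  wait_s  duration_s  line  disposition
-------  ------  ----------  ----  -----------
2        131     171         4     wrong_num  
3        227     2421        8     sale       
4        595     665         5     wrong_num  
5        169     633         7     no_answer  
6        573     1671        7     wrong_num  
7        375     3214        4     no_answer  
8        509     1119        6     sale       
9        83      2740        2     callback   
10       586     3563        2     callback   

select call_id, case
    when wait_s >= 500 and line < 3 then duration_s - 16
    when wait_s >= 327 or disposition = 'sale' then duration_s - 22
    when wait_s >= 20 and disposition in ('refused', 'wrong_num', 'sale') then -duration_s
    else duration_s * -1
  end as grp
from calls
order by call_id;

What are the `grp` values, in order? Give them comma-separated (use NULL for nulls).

call_id=2: wait_s >= 20 and disposition in ('refused', 'wrong_num', 'sale') → -171
call_id=3: wait_s >= 327 or disposition = 'sale' → 2399
call_id=4: wait_s >= 327 or disposition = 'sale' → 643
call_id=5: ELSE → -633
call_id=6: wait_s >= 327 or disposition = 'sale' → 1649
call_id=7: wait_s >= 327 or disposition = 'sale' → 3192
call_id=8: wait_s >= 327 or disposition = 'sale' → 1097
call_id=9: ELSE → -2740
call_id=10: wait_s >= 500 and line < 3 → 3547

-171, 2399, 643, -633, 1649, 3192, 1097, -2740, 3547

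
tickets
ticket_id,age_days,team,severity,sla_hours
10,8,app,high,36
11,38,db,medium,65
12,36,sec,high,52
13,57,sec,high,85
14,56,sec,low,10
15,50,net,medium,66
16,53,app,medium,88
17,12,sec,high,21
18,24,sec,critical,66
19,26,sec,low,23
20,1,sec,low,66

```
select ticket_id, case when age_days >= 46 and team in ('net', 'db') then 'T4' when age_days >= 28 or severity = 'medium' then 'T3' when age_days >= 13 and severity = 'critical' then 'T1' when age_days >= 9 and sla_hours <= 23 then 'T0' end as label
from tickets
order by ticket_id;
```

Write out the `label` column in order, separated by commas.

ticket_id=10: (no match → NULL) → NULL
ticket_id=11: age_days >= 28 or severity = 'medium' → T3
ticket_id=12: age_days >= 28 or severity = 'medium' → T3
ticket_id=13: age_days >= 28 or severity = 'medium' → T3
ticket_id=14: age_days >= 28 or severity = 'medium' → T3
ticket_id=15: age_days >= 46 and team in ('net', 'db') → T4
ticket_id=16: age_days >= 28 or severity = 'medium' → T3
ticket_id=17: age_days >= 9 and sla_hours <= 23 → T0
ticket_id=18: age_days >= 13 and severity = 'critical' → T1
ticket_id=19: age_days >= 9 and sla_hours <= 23 → T0
ticket_id=20: (no match → NULL) → NULL

NULL, T3, T3, T3, T3, T4, T3, T0, T1, T0, NULL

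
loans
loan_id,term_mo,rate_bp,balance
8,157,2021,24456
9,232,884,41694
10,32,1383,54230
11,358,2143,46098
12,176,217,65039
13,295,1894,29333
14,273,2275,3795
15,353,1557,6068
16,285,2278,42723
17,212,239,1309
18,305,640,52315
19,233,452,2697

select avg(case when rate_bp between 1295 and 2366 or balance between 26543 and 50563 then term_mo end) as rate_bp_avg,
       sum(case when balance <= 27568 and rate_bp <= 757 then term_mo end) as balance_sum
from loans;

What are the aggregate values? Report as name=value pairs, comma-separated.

[rate_bp_avg: rate_bp between 1295 and 2366 or balance between 26543 and 50563]
loan_id=8: ✓ → 157
loan_id=9: ✓ → 232
loan_id=10: ✓ → 32
loan_id=11: ✓ → 358
loan_id=12: ✗
loan_id=13: ✓ → 295
loan_id=14: ✓ → 273
loan_id=15: ✓ → 353
loan_id=16: ✓ → 285
loan_id=17: ✗
loan_id=18: ✗
loan_id=19: ✗
rate_bp_avg = (157 + 232 + 32 + 358 + 295 + 273 + 353 + 285) / 8 = 248.125
—
[balance_sum: balance <= 27568 and rate_bp <= 757]
loan_id=8: ✗
loan_id=9: ✗
loan_id=10: ✗
loan_id=11: ✗
loan_id=12: ✗
loan_id=13: ✗
loan_id=14: ✗
loan_id=15: ✗
loan_id=16: ✗
loan_id=17: ✓ → 212
loan_id=18: ✗
loan_id=19: ✓ → 233
balance_sum = 212 + 233 = 445

rate_bp_avg=248.125, balance_sum=445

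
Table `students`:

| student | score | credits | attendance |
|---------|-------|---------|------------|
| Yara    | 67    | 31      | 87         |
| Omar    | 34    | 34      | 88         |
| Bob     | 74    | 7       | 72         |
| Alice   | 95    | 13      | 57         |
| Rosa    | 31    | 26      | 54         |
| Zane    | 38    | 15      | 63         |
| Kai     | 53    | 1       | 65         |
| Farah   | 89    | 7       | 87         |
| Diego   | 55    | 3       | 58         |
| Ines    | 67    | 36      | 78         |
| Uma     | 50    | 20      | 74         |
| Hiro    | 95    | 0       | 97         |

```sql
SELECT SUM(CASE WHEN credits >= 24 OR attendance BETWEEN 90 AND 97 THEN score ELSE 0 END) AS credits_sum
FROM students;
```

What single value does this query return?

student=Yara: ✓ → 67
student=Omar: ✓ → 34
student=Bob: ✗
student=Alice: ✗
student=Rosa: ✓ → 31
student=Zane: ✗
student=Kai: ✗
student=Farah: ✗
student=Diego: ✗
student=Ines: ✓ → 67
student=Uma: ✗
student=Hiro: ✓ → 95
credits_sum = 67 + 34 + 31 + 67 + 95 = 294

294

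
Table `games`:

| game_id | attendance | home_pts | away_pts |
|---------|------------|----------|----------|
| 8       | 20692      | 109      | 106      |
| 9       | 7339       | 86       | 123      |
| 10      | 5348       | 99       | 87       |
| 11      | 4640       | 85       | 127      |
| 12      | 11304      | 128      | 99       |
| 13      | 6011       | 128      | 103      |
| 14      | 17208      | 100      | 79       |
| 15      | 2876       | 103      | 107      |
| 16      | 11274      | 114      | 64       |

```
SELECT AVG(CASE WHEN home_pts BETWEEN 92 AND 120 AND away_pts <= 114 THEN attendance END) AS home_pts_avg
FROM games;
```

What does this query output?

11479.6

game_id=8: ✓ → 20692
game_id=9: ✗
game_id=10: ✓ → 5348
game_id=11: ✗
game_id=12: ✗
game_id=13: ✗
game_id=14: ✓ → 17208
game_id=15: ✓ → 2876
game_id=16: ✓ → 11274
home_pts_avg = (20692 + 5348 + 17208 + 2876 + 11274) / 5 = 11479.6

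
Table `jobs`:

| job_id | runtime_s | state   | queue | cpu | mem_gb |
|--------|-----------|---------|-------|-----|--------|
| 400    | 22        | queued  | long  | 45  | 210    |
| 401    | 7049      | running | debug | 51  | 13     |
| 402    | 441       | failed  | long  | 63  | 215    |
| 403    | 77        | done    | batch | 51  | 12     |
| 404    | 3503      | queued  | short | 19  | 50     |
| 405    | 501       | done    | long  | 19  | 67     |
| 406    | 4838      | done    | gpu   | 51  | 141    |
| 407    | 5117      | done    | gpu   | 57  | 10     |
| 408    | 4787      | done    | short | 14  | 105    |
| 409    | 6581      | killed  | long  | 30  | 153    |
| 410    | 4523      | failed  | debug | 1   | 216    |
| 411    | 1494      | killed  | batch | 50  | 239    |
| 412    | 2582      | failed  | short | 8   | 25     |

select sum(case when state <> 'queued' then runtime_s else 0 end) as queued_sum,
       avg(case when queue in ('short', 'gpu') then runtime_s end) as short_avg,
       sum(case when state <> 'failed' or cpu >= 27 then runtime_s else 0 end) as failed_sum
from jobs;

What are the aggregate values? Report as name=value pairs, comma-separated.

[queued_sum: state <> 'queued']
job_id=400: ✗
job_id=401: ✓ → 7049
job_id=402: ✓ → 441
job_id=403: ✓ → 77
job_id=404: ✗
job_id=405: ✓ → 501
job_id=406: ✓ → 4838
job_id=407: ✓ → 5117
job_id=408: ✓ → 4787
job_id=409: ✓ → 6581
job_id=410: ✓ → 4523
job_id=411: ✓ → 1494
job_id=412: ✓ → 2582
queued_sum = 7049 + 441 + 77 + 501 + 4838 + 5117 + 4787 + 6581 + 4523 + 1494 + 2582 = 37990
—
[short_avg: queue in ('short', 'gpu')]
job_id=400: ✗
job_id=401: ✗
job_id=402: ✗
job_id=403: ✗
job_id=404: ✓ → 3503
job_id=405: ✗
job_id=406: ✓ → 4838
job_id=407: ✓ → 5117
job_id=408: ✓ → 4787
job_id=409: ✗
job_id=410: ✗
job_id=411: ✗
job_id=412: ✓ → 2582
short_avg = (3503 + 4838 + 5117 + 4787 + 2582) / 5 = 4165.4
—
[failed_sum: state <> 'failed' or cpu >= 27]
job_id=400: ✓ → 22
job_id=401: ✓ → 7049
job_id=402: ✓ → 441
job_id=403: ✓ → 77
job_id=404: ✓ → 3503
job_id=405: ✓ → 501
job_id=406: ✓ → 4838
job_id=407: ✓ → 5117
job_id=408: ✓ → 4787
job_id=409: ✓ → 6581
job_id=410: ✗
job_id=411: ✓ → 1494
job_id=412: ✗
failed_sum = 22 + 7049 + 441 + 77 + 3503 + 501 + 4838 + 5117 + 4787 + 6581 + 1494 = 34410

queued_sum=37990, short_avg=4165.4, failed_sum=34410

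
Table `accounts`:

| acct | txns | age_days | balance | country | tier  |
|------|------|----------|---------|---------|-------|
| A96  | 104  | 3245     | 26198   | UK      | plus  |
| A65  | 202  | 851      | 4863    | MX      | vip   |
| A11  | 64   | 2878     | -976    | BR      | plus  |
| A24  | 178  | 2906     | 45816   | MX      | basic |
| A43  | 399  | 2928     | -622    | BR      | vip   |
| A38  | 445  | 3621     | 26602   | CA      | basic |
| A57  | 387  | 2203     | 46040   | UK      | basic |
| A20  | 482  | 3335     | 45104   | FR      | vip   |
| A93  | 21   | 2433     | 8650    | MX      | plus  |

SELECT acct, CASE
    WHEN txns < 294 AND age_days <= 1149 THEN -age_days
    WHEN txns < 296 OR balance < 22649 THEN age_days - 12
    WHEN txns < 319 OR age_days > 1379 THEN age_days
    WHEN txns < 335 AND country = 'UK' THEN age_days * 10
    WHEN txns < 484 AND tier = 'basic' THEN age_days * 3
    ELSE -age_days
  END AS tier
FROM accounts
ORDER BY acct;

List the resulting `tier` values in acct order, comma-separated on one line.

2866, 3335, 2894, 3621, 2916, 2203, -851, 2421, 3233

acct=A11: txns < 296 OR balance < 22649 → 2866
acct=A20: txns < 319 OR age_days > 1379 → 3335
acct=A24: txns < 296 OR balance < 22649 → 2894
acct=A38: txns < 319 OR age_days > 1379 → 3621
acct=A43: txns < 296 OR balance < 22649 → 2916
acct=A57: txns < 319 OR age_days > 1379 → 2203
acct=A65: txns < 294 AND age_days <= 1149 → -851
acct=A93: txns < 296 OR balance < 22649 → 2421
acct=A96: txns < 296 OR balance < 22649 → 3233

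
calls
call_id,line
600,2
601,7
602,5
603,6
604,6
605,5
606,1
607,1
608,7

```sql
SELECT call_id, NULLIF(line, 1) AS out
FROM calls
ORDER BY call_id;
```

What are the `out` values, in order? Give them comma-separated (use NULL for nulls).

call_id=600: line=2 vs 1: differ → 2
call_id=601: line=7 vs 1: differ → 7
call_id=602: line=5 vs 1: differ → 5
call_id=603: line=6 vs 1: differ → 6
call_id=604: line=6 vs 1: differ → 6
call_id=605: line=5 vs 1: differ → 5
call_id=606: line=1 vs 1: equal → NULL
call_id=607: line=1 vs 1: equal → NULL
call_id=608: line=7 vs 1: differ → 7

2, 7, 5, 6, 6, 5, NULL, NULL, 7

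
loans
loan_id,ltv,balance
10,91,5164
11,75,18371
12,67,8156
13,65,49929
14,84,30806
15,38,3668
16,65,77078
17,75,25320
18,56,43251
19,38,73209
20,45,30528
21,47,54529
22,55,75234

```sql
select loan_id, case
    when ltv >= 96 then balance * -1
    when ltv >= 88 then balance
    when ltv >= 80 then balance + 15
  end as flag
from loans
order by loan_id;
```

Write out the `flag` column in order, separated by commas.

5164, NULL, NULL, NULL, 30821, NULL, NULL, NULL, NULL, NULL, NULL, NULL, NULL

loan_id=10: ltv >= 88 → 5164
loan_id=11: (no match → NULL) → NULL
loan_id=12: (no match → NULL) → NULL
loan_id=13: (no match → NULL) → NULL
loan_id=14: ltv >= 80 → 30821
loan_id=15: (no match → NULL) → NULL
loan_id=16: (no match → NULL) → NULL
loan_id=17: (no match → NULL) → NULL
loan_id=18: (no match → NULL) → NULL
loan_id=19: (no match → NULL) → NULL
loan_id=20: (no match → NULL) → NULL
loan_id=21: (no match → NULL) → NULL
loan_id=22: (no match → NULL) → NULL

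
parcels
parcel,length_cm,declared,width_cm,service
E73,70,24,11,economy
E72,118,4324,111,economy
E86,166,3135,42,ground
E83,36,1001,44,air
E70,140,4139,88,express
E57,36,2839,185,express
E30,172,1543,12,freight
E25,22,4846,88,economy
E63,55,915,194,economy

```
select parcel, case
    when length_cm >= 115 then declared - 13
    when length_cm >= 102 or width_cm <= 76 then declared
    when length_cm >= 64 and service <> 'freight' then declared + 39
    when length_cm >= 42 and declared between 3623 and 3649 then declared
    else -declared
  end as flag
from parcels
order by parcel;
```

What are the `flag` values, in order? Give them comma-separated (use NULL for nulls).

parcel=E25: ELSE → -4846
parcel=E30: length_cm >= 115 → 1530
parcel=E57: ELSE → -2839
parcel=E63: ELSE → -915
parcel=E70: length_cm >= 115 → 4126
parcel=E72: length_cm >= 115 → 4311
parcel=E73: length_cm >= 102 or width_cm <= 76 → 24
parcel=E83: length_cm >= 102 or width_cm <= 76 → 1001
parcel=E86: length_cm >= 115 → 3122

-4846, 1530, -2839, -915, 4126, 4311, 24, 1001, 3122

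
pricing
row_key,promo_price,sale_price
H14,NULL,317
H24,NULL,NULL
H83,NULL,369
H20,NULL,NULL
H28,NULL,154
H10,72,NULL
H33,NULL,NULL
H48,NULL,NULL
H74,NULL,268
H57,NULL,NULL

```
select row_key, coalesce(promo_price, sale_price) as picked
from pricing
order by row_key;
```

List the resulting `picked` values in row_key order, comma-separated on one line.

72, 317, NULL, NULL, 154, NULL, NULL, NULL, 268, 369

row_key=H10: promo_price=72 → 72
row_key=H14: promo_price=NULL, sale_price=317 → 317
row_key=H20: promo_price=NULL, sale_price=NULL (all NULL) → NULL
row_key=H24: promo_price=NULL, sale_price=NULL (all NULL) → NULL
row_key=H28: promo_price=NULL, sale_price=154 → 154
row_key=H33: promo_price=NULL, sale_price=NULL (all NULL) → NULL
row_key=H48: promo_price=NULL, sale_price=NULL (all NULL) → NULL
row_key=H57: promo_price=NULL, sale_price=NULL (all NULL) → NULL
row_key=H74: promo_price=NULL, sale_price=268 → 268
row_key=H83: promo_price=NULL, sale_price=369 → 369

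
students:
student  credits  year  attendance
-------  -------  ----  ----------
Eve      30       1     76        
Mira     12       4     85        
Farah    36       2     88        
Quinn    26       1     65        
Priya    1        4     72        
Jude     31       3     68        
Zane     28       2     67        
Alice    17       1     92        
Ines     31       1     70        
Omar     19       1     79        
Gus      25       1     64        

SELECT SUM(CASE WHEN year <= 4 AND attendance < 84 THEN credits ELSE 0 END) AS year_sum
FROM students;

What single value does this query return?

student=Eve: ✓ → 30
student=Mira: ✗
student=Farah: ✗
student=Quinn: ✓ → 26
student=Priya: ✓ → 1
student=Jude: ✓ → 31
student=Zane: ✓ → 28
student=Alice: ✗
student=Ines: ✓ → 31
student=Omar: ✓ → 19
student=Gus: ✓ → 25
year_sum = 30 + 26 + 1 + 31 + 28 + 31 + 19 + 25 = 191

191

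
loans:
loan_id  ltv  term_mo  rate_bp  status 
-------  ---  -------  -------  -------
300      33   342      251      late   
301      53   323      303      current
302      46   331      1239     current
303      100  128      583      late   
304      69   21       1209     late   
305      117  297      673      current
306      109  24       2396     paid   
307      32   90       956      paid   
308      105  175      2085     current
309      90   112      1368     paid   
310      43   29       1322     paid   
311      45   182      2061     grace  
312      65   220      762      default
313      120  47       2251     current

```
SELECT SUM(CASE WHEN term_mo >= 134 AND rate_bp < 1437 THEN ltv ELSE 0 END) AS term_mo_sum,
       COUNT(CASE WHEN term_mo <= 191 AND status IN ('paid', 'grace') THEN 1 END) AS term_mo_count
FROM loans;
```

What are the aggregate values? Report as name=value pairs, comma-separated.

[term_mo_sum: term_mo >= 134 AND rate_bp < 1437]
loan_id=300: ✓ → 33
loan_id=301: ✓ → 53
loan_id=302: ✓ → 46
loan_id=303: ✗
loan_id=304: ✗
loan_id=305: ✓ → 117
loan_id=306: ✗
loan_id=307: ✗
loan_id=308: ✗
loan_id=309: ✗
loan_id=310: ✗
loan_id=311: ✗
loan_id=312: ✓ → 65
loan_id=313: ✗
term_mo_sum = 33 + 53 + 46 + 117 + 65 = 314
—
[term_mo_count: term_mo <= 191 AND status IN ('paid', 'grace')]
loan_id=300: ✗
loan_id=301: ✗
loan_id=302: ✗
loan_id=303: ✗
loan_id=304: ✗
loan_id=305: ✗
loan_id=306: ✓ → 1
loan_id=307: ✓ → 1
loan_id=308: ✗
loan_id=309: ✓ → 1
loan_id=310: ✓ → 1
loan_id=311: ✓ → 1
loan_id=312: ✗
loan_id=313: ✗
term_mo_count = COUNT(1, 1, 1, 1, 1) = 5

term_mo_sum=314, term_mo_count=5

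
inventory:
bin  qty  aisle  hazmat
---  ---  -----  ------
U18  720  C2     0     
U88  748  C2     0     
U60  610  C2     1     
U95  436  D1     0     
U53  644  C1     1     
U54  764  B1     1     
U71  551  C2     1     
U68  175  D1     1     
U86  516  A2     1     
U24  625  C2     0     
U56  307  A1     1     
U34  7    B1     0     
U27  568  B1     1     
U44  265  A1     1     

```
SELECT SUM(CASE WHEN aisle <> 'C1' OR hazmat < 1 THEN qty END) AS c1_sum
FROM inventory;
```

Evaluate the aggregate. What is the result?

bin=U18: ✓ → 720
bin=U88: ✓ → 748
bin=U60: ✓ → 610
bin=U95: ✓ → 436
bin=U53: ✗
bin=U54: ✓ → 764
bin=U71: ✓ → 551
bin=U68: ✓ → 175
bin=U86: ✓ → 516
bin=U24: ✓ → 625
bin=U56: ✓ → 307
bin=U34: ✓ → 7
bin=U27: ✓ → 568
bin=U44: ✓ → 265
c1_sum = 720 + 748 + 610 + 436 + 764 + 551 + 175 + 516 + 625 + 307 + 7 + 568 + 265 = 6292

6292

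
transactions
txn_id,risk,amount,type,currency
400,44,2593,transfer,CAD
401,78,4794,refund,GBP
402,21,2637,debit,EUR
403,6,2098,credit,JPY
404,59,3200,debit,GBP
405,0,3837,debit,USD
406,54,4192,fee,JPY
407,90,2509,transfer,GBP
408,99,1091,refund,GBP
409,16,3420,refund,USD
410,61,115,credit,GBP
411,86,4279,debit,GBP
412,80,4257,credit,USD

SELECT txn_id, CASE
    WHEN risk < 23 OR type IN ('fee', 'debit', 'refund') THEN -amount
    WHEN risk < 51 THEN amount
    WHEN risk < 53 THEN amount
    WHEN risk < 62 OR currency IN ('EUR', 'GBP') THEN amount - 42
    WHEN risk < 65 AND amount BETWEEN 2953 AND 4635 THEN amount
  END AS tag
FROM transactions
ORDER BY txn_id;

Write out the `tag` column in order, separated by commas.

2593, -4794, -2637, -2098, -3200, -3837, -4192, 2467, -1091, -3420, 73, -4279, NULL

txn_id=400: risk < 51 → 2593
txn_id=401: risk < 23 OR type IN ('fee', 'debit', 'refund') → -4794
txn_id=402: risk < 23 OR type IN ('fee', 'debit', 'refund') → -2637
txn_id=403: risk < 23 OR type IN ('fee', 'debit', 'refund') → -2098
txn_id=404: risk < 23 OR type IN ('fee', 'debit', 'refund') → -3200
txn_id=405: risk < 23 OR type IN ('fee', 'debit', 'refund') → -3837
txn_id=406: risk < 23 OR type IN ('fee', 'debit', 'refund') → -4192
txn_id=407: risk < 62 OR currency IN ('EUR', 'GBP') → 2467
txn_id=408: risk < 23 OR type IN ('fee', 'debit', 'refund') → -1091
txn_id=409: risk < 23 OR type IN ('fee', 'debit', 'refund') → -3420
txn_id=410: risk < 62 OR currency IN ('EUR', 'GBP') → 73
txn_id=411: risk < 23 OR type IN ('fee', 'debit', 'refund') → -4279
txn_id=412: (no match → NULL) → NULL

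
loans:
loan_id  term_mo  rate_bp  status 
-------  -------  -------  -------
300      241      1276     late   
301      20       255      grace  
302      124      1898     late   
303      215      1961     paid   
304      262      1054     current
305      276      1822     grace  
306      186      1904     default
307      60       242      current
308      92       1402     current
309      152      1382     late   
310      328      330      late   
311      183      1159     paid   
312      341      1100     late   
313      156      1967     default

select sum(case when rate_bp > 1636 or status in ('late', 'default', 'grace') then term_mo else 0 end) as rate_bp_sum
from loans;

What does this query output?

loan_id=300: ✓ → 241
loan_id=301: ✓ → 20
loan_id=302: ✓ → 124
loan_id=303: ✓ → 215
loan_id=304: ✗
loan_id=305: ✓ → 276
loan_id=306: ✓ → 186
loan_id=307: ✗
loan_id=308: ✗
loan_id=309: ✓ → 152
loan_id=310: ✓ → 328
loan_id=311: ✗
loan_id=312: ✓ → 341
loan_id=313: ✓ → 156
rate_bp_sum = 241 + 20 + 124 + 215 + 276 + 186 + 152 + 328 + 341 + 156 = 2039

2039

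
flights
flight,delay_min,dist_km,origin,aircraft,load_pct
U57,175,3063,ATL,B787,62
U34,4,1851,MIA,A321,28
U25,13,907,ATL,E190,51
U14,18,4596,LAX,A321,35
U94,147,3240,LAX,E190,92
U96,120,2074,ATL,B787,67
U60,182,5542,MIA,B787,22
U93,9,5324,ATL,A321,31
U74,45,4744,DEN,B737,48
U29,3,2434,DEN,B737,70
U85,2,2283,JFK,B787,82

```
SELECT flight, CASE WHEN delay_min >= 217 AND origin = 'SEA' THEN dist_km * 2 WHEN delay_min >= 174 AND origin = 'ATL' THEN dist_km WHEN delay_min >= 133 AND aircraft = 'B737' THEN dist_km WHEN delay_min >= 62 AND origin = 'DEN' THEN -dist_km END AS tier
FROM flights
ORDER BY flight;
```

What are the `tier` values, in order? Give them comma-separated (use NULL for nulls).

flight=U14: (no match → NULL) → NULL
flight=U25: (no match → NULL) → NULL
flight=U29: (no match → NULL) → NULL
flight=U34: (no match → NULL) → NULL
flight=U57: delay_min >= 174 AND origin = 'ATL' → 3063
flight=U60: (no match → NULL) → NULL
flight=U74: (no match → NULL) → NULL
flight=U85: (no match → NULL) → NULL
flight=U93: (no match → NULL) → NULL
flight=U94: (no match → NULL) → NULL
flight=U96: (no match → NULL) → NULL

NULL, NULL, NULL, NULL, 3063, NULL, NULL, NULL, NULL, NULL, NULL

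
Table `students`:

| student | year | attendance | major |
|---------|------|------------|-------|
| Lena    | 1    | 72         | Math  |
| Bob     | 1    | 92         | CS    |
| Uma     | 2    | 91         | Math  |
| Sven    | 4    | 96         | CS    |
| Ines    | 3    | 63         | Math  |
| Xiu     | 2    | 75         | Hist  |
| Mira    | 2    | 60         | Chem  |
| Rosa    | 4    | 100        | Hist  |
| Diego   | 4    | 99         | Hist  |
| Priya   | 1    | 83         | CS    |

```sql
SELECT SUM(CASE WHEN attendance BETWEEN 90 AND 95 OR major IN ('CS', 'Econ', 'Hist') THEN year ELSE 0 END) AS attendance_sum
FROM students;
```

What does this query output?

student=Lena: ✗
student=Bob: ✓ → 1
student=Uma: ✓ → 2
student=Sven: ✓ → 4
student=Ines: ✗
student=Xiu: ✓ → 2
student=Mira: ✗
student=Rosa: ✓ → 4
student=Diego: ✓ → 4
student=Priya: ✓ → 1
attendance_sum = 1 + 2 + 4 + 2 + 4 + 4 + 1 = 18

18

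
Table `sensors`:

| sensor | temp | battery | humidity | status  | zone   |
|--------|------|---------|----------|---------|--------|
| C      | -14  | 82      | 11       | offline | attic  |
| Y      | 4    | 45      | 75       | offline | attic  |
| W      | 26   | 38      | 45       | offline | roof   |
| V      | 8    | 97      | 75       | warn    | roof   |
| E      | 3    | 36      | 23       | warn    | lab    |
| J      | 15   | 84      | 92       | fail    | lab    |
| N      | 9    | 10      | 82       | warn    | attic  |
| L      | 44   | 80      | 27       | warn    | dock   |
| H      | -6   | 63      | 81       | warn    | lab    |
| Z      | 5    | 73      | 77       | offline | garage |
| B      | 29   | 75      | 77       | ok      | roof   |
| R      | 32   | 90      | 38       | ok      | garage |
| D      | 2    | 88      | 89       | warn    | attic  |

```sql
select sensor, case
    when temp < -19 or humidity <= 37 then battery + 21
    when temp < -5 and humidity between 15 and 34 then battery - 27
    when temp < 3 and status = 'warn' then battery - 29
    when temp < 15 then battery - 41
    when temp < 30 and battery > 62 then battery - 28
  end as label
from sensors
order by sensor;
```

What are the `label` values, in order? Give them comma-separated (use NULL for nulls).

sensor=B: temp < 30 and battery > 62 → 47
sensor=C: temp < -19 or humidity <= 37 → 103
sensor=D: temp < 3 and status = 'warn' → 59
sensor=E: temp < -19 or humidity <= 37 → 57
sensor=H: temp < 3 and status = 'warn' → 34
sensor=J: temp < 30 and battery > 62 → 56
sensor=L: temp < -19 or humidity <= 37 → 101
sensor=N: temp < 15 → -31
sensor=R: (no match → NULL) → NULL
sensor=V: temp < 15 → 56
sensor=W: (no match → NULL) → NULL
sensor=Y: temp < 15 → 4
sensor=Z: temp < 15 → 32

47, 103, 59, 57, 34, 56, 101, -31, NULL, 56, NULL, 4, 32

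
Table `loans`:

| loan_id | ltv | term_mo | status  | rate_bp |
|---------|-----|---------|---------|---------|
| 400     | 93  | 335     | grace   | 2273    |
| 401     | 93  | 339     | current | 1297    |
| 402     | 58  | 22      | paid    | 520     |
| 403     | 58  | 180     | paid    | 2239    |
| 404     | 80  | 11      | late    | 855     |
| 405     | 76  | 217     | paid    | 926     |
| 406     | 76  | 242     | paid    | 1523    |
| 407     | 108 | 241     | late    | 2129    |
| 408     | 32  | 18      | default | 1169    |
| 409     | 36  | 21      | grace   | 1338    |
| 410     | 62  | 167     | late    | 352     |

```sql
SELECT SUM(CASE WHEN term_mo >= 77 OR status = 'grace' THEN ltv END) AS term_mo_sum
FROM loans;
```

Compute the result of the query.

loan_id=400: ✓ → 93
loan_id=401: ✓ → 93
loan_id=402: ✗
loan_id=403: ✓ → 58
loan_id=404: ✗
loan_id=405: ✓ → 76
loan_id=406: ✓ → 76
loan_id=407: ✓ → 108
loan_id=408: ✗
loan_id=409: ✓ → 36
loan_id=410: ✓ → 62
term_mo_sum = 93 + 93 + 58 + 76 + 76 + 108 + 36 + 62 = 602

602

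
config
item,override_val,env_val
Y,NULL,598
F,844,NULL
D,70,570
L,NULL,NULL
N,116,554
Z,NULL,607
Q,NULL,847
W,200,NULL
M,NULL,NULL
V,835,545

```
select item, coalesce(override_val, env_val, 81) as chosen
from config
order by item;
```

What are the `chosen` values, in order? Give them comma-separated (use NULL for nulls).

item=D: override_val=70 → 70
item=F: override_val=844 → 844
item=L: override_val=NULL, env_val=NULL, → literal 81 → 81
item=M: override_val=NULL, env_val=NULL, → literal 81 → 81
item=N: override_val=116 → 116
item=Q: override_val=NULL, env_val=847 → 847
item=V: override_val=835 → 835
item=W: override_val=200 → 200
item=Y: override_val=NULL, env_val=598 → 598
item=Z: override_val=NULL, env_val=607 → 607

70, 844, 81, 81, 116, 847, 835, 200, 598, 607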